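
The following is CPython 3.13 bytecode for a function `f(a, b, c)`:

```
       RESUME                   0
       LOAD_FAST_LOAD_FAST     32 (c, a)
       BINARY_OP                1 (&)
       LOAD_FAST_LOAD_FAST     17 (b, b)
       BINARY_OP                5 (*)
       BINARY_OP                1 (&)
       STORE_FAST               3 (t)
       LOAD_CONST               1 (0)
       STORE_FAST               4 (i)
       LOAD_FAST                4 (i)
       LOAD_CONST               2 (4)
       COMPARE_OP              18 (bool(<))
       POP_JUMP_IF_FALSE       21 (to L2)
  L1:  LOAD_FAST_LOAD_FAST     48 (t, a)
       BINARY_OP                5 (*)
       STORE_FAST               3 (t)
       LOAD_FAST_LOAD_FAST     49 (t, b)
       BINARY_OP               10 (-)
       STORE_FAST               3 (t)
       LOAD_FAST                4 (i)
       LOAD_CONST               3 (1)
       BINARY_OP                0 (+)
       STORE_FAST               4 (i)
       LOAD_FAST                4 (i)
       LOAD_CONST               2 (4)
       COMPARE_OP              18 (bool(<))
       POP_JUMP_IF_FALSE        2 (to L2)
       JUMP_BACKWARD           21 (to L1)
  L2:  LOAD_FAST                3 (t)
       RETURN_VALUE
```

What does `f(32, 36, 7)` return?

-1217700

LOAD_FAST_LOAD_FAST c,a → push 7,32
BINARY_OP & → 7 & 32 = 0
LOAD_FAST_LOAD_FAST b,b → push 36,36
BINARY_OP * → 36 * 36 = 1296
BINARY_OP & → 0 & 1296 = 0
STORE_FAST t → t=0
LOAD_CONST → push 0
STORE_FAST i → i=0
LOAD_FAST i → push 0
LOAD_CONST → push 4
COMPARE_OP bool(<) → 0 vs 4 = True
POP_JUMP_IF_FALSE → pop True; no jump
LOAD_FAST_LOAD_FAST t,a → push 0,32
BINARY_OP * → 0 * 32 = 0
STORE_FAST t → t=0
LOAD_FAST_LOAD_FAST t,b → push 0,36
BINARY_OP - → 0 - 36 = -36
STORE_FAST t → t=-36
LOAD_FAST i → push 0
LOAD_CONST → push 1
BINARY_OP + → 0 + 1 = 1
STORE_FAST i → i=1
LOAD_FAST i → push 1
LOAD_CONST → push 4
COMPARE_OP bool(<) → 1 vs 4 = True
POP_JUMP_IF_FALSE → pop True; no jump
LOAD_FAST_LOAD_FAST t,a → push -36,32
BINARY_OP * → -36 * 32 = -1152
STORE_FAST t → t=-1152
LOAD_FAST_LOAD_FAST t,b → push -1152,36
BINARY_OP - → -1152 - 36 = -1188
STORE_FAST t → t=-1188
LOAD_FAST i → push 1
LOAD_CONST → push 1
BINARY_OP + → 1 + 1 = 2
STORE_FAST i → i=2
LOAD_FAST i → push 2
LOAD_CONST → push 4
COMPARE_OP bool(<) → 2 vs 4 = True
POP_JUMP_IF_FALSE → pop True; no jump
LOAD_FAST_LOAD_FAST t,a → push -1188,32
BINARY_OP * → -1188 * 32 = -38016
STORE_FAST t → t=-38016
LOAD_FAST_LOAD_FAST t,b → push -38016,36
BINARY_OP - → -38016 - 36 = -38052
STORE_FAST t → t=-38052
LOAD_FAST i → push 2
LOAD_CONST → push 1
BINARY_OP + → 2 + 1 = 3
STORE_FAST i → i=3
LOAD_FAST i → push 3
LOAD_CONST → push 4
COMPARE_OP bool(<) → 3 vs 4 = True
POP_JUMP_IF_FALSE → pop True; no jump
LOAD_FAST_LOAD_FAST t,a → push -38052,32
BINARY_OP * → -38052 * 32 = -1217664
STORE_FAST t → t=-1217664
LOAD_FAST_LOAD_FAST t,b → push -1217664,36
BINARY_OP - → -1217664 - 36 = -1217700
STORE_FAST t → t=-1217700
LOAD_FAST i → push 3
LOAD_CONST → push 1
BINARY_OP + → 3 + 1 = 4
STORE_FAST i → i=4
LOAD_FAST i → push 4
LOAD_CONST → push 4
COMPARE_OP bool(<) → 4 vs 4 = False
POP_JUMP_IF_FALSE → pop False; jump
LOAD_FAST t → push -1217700
RETURN_VALUE → return -1217700.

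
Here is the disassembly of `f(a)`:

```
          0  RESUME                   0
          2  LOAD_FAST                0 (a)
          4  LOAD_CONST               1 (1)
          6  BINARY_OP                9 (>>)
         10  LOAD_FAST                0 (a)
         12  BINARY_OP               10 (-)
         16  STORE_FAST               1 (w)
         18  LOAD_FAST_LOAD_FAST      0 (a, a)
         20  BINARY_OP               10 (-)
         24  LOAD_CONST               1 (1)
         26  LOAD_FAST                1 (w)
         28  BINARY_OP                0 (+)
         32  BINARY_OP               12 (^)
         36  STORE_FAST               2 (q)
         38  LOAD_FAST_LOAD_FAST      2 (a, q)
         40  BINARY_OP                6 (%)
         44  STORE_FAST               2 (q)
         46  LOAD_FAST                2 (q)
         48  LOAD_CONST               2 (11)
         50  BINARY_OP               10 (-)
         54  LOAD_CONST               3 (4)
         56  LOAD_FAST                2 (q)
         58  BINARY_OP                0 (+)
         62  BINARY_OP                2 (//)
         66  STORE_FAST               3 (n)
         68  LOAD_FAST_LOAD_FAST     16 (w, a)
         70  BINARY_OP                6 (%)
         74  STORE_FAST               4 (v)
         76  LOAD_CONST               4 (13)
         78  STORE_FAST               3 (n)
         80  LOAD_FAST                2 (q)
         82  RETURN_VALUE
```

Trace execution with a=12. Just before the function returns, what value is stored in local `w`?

-6

LOAD_FAST a → push 12. Stack: [12]
LOAD_CONST → push 1. Stack: [12, 1]
BINARY_OP >> → 12 >> 1 = 6. Stack: [6]
LOAD_FAST a → push 12. Stack: [6, 12]
BINARY_OP - → 6 - 12 = -6. Stack: [-6]
STORE_FAST w → w=-6. Stack: []
LOAD_FAST_LOAD_FAST a,a → push 12,12. Stack: [12, 12]
BINARY_OP - → 12 - 12 = 0. Stack: [0]
LOAD_CONST → push 1. Stack: [0, 1]
LOAD_FAST w → push -6. Stack: [0, 1, -6]
BINARY_OP + → 1 + -6 = -5. Stack: [0, -5]
BINARY_OP ^ → 0 ^ -5 = -5. Stack: [-5]
STORE_FAST q → q=-5. Stack: []
LOAD_FAST_LOAD_FAST a,q → push 12,-5. Stack: [12, -5]
BINARY_OP % → 12 % -5 = -3. Stack: [-3]
STORE_FAST q → q=-3. Stack: []
LOAD_FAST q → push -3. Stack: [-3]
LOAD_CONST → push 11. Stack: [-3, 11]
BINARY_OP - → -3 - 11 = -14. Stack: [-14]
LOAD_CONST → push 4. Stack: [-14, 4]
LOAD_FAST q → push -3. Stack: [-14, 4, -3]
BINARY_OP + → 4 + -3 = 1. Stack: [-14, 1]
BINARY_OP // → -14 // 1 = -14. Stack: [-14]
STORE_FAST n → n=-14. Stack: []
LOAD_FAST_LOAD_FAST w,a → push -6,12. Stack: [-6, 12]
BINARY_OP % → -6 % 12 = 6. Stack: [6]
STORE_FAST v → v=6. Stack: []
LOAD_CONST → push 13. Stack: [13]
STORE_FAST n → n=13. Stack: []
LOAD_FAST q → push -3. Stack: [-3]
RETURN_VALUE → return -3.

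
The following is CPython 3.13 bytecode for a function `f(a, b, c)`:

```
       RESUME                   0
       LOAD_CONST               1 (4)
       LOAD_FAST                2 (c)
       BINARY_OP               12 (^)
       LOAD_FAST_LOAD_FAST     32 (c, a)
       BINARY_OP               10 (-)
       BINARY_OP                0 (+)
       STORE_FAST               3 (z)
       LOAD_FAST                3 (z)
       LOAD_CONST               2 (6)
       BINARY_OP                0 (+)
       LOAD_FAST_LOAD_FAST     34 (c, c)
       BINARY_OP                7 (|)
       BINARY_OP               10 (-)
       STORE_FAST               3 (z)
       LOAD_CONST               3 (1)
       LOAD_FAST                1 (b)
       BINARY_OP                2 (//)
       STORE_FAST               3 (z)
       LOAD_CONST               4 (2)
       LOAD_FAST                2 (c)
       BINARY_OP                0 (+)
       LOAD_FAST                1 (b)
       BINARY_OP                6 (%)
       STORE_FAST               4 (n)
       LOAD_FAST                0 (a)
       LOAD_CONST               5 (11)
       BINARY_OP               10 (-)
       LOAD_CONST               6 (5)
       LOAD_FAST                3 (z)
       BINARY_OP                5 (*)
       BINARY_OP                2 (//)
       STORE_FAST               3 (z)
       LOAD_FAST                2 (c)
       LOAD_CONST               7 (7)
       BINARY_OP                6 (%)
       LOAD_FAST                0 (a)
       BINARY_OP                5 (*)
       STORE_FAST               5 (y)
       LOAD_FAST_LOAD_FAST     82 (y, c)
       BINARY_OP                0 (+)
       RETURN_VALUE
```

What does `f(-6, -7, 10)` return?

LOAD_CONST → push 4. Stack: [4]
LOAD_FAST c → push 10. Stack: [4, 10]
BINARY_OP ^ → 4 ^ 10 = 14. Stack: [14]
LOAD_FAST_LOAD_FAST c,a → push 10,-6. Stack: [14, 10, -6]
BINARY_OP - → 10 - -6 = 16. Stack: [14, 16]
BINARY_OP + → 14 + 16 = 30. Stack: [30]
STORE_FAST z → z=30. Stack: []
LOAD_FAST z → push 30. Stack: [30]
LOAD_CONST → push 6. Stack: [30, 6]
BINARY_OP + → 30 + 6 = 36. Stack: [36]
LOAD_FAST_LOAD_FAST c,c → push 10,10. Stack: [36, 10, 10]
BINARY_OP | → 10 | 10 = 10. Stack: [36, 10]
BINARY_OP - → 36 - 10 = 26. Stack: [26]
STORE_FAST z → z=26. Stack: []
LOAD_CONST → push 1. Stack: [1]
LOAD_FAST b → push -7. Stack: [1, -7]
BINARY_OP // → 1 // -7 = -1. Stack: [-1]
STORE_FAST z → z=-1. Stack: []
LOAD_CONST → push 2. Stack: [2]
LOAD_FAST c → push 10. Stack: [2, 10]
BINARY_OP + → 2 + 10 = 12. Stack: [12]
LOAD_FAST b → push -7. Stack: [12, -7]
BINARY_OP % → 12 % -7 = -2. Stack: [-2]
STORE_FAST n → n=-2. Stack: []
LOAD_FAST a → push -6. Stack: [-6]
LOAD_CONST → push 11. Stack: [-6, 11]
BINARY_OP - → -6 - 11 = -17. Stack: [-17]
LOAD_CONST → push 5. Stack: [-17, 5]
LOAD_FAST z → push -1. Stack: [-17, 5, -1]
BINARY_OP * → 5 * -1 = -5. Stack: [-17, -5]
BINARY_OP // → -17 // -5 = 3. Stack: [3]
STORE_FAST z → z=3. Stack: []
LOAD_FAST c → push 10. Stack: [10]
LOAD_CONST → push 7. Stack: [10, 7]
BINARY_OP % → 10 % 7 = 3. Stack: [3]
LOAD_FAST a → push -6. Stack: [3, -6]
BINARY_OP * → 3 * -6 = -18. Stack: [-18]
STORE_FAST y → y=-18. Stack: []
LOAD_FAST_LOAD_FAST y,c → push -18,10. Stack: [-18, 10]
BINARY_OP + → -18 + 10 = -8. Stack: [-8]
RETURN_VALUE → return -8.

-8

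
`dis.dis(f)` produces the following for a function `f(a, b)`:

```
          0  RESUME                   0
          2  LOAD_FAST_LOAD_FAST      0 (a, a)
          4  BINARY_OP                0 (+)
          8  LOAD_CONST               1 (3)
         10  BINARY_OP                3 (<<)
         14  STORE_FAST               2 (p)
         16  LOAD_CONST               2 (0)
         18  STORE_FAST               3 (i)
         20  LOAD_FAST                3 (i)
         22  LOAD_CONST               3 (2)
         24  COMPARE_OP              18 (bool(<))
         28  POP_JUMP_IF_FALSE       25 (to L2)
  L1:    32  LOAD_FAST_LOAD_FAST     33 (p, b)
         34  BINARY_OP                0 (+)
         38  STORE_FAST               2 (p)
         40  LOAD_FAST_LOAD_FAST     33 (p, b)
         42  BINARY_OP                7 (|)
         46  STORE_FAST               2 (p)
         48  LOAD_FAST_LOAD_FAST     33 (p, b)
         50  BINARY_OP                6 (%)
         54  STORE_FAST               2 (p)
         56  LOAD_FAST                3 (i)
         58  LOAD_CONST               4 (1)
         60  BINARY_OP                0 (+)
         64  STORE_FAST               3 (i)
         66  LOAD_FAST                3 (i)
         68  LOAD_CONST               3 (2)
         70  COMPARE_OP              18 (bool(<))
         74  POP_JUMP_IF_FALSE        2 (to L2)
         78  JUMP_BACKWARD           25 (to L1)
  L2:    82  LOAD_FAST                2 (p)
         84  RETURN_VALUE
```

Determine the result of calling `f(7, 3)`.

LOAD_FAST_LOAD_FAST a,a → push 7,7. Stack: [7, 7]
BINARY_OP + → 7 + 7 = 14. Stack: [14]
LOAD_CONST → push 3. Stack: [14, 3]
BINARY_OP << → 14 << 3 = 112. Stack: [112]
STORE_FAST p → p=112. Stack: []
LOAD_CONST → push 0. Stack: [0]
STORE_FAST i → i=0. Stack: []
LOAD_FAST i → push 0. Stack: [0]
LOAD_CONST → push 2. Stack: [0, 2]
COMPARE_OP bool(<) → 0 vs 2 = True. Stack: [True]
POP_JUMP_IF_FALSE → pop True; no jump. Stack: []
LOAD_FAST_LOAD_FAST p,b → push 112,3. Stack: [112, 3]
BINARY_OP + → 112 + 3 = 115. Stack: [115]
STORE_FAST p → p=115. Stack: []
LOAD_FAST_LOAD_FAST p,b → push 115,3. Stack: [115, 3]
BINARY_OP | → 115 | 3 = 115. Stack: [115]
STORE_FAST p → p=115. Stack: []
LOAD_FAST_LOAD_FAST p,b → push 115,3. Stack: [115, 3]
BINARY_OP % → 115 % 3 = 1. Stack: [1]
STORE_FAST p → p=1. Stack: []
LOAD_FAST i → push 0. Stack: [0]
LOAD_CONST → push 1. Stack: [0, 1]
BINARY_OP + → 0 + 1 = 1. Stack: [1]
STORE_FAST i → i=1. Stack: []
LOAD_FAST i → push 1. Stack: [1]
LOAD_CONST → push 2. Stack: [1, 2]
COMPARE_OP bool(<) → 1 vs 2 = True. Stack: [True]
POP_JUMP_IF_FALSE → pop True; no jump. Stack: []
LOAD_FAST_LOAD_FAST p,b → push 1,3. Stack: [1, 3]
BINARY_OP + → 1 + 3 = 4. Stack: [4]
STORE_FAST p → p=4. Stack: []
LOAD_FAST_LOAD_FAST p,b → push 4,3. Stack: [4, 3]
BINARY_OP | → 4 | 3 = 7. Stack: [7]
STORE_FAST p → p=7. Stack: []
LOAD_FAST_LOAD_FAST p,b → push 7,3. Stack: [7, 3]
BINARY_OP % → 7 % 3 = 1. Stack: [1]
STORE_FAST p → p=1. Stack: []
LOAD_FAST i → push 1. Stack: [1]
LOAD_CONST → push 1. Stack: [1, 1]
BINARY_OP + → 1 + 1 = 2. Stack: [2]
STORE_FAST i → i=2. Stack: []
LOAD_FAST i → push 2. Stack: [2]
LOAD_CONST → push 2. Stack: [2, 2]
COMPARE_OP bool(<) → 2 vs 2 = False. Stack: [False]
POP_JUMP_IF_FALSE → pop False; jump. Stack: []
LOAD_FAST p → push 1. Stack: [1]
RETURN_VALUE → return 1.

1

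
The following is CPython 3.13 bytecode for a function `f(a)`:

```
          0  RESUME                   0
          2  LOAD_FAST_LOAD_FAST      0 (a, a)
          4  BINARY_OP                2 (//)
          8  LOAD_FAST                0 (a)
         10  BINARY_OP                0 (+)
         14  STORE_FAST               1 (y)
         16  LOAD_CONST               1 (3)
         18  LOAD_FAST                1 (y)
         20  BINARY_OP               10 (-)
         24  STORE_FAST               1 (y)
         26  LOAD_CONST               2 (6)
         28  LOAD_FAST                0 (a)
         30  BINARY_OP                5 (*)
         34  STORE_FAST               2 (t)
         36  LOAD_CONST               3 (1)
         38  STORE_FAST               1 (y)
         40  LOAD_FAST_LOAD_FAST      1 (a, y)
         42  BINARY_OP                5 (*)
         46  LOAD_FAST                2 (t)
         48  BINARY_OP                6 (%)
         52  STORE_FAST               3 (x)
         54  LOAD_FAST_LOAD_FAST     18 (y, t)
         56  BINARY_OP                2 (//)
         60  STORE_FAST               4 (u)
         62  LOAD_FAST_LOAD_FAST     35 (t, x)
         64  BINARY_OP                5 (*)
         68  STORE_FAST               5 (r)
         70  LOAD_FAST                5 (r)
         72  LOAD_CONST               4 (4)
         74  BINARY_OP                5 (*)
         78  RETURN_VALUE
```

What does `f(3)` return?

216

LOAD_FAST_LOAD_FAST a,a → push 3,3. Stack: [3, 3]
BINARY_OP // → 3 // 3 = 1. Stack: [1]
LOAD_FAST a → push 3. Stack: [1, 3]
BINARY_OP + → 1 + 3 = 4. Stack: [4]
STORE_FAST y → y=4. Stack: []
LOAD_CONST → push 3. Stack: [3]
LOAD_FAST y → push 4. Stack: [3, 4]
BINARY_OP - → 3 - 4 = -1. Stack: [-1]
STORE_FAST y → y=-1. Stack: []
LOAD_CONST → push 6. Stack: [6]
LOAD_FAST a → push 3. Stack: [6, 3]
BINARY_OP * → 6 * 3 = 18. Stack: [18]
STORE_FAST t → t=18. Stack: []
LOAD_CONST → push 1. Stack: [1]
STORE_FAST y → y=1. Stack: []
LOAD_FAST_LOAD_FAST a,y → push 3,1. Stack: [3, 1]
BINARY_OP * → 3 * 1 = 3. Stack: [3]
LOAD_FAST t → push 18. Stack: [3, 18]
BINARY_OP % → 3 % 18 = 3. Stack: [3]
STORE_FAST x → x=3. Stack: []
LOAD_FAST_LOAD_FAST y,t → push 1,18. Stack: [1, 18]
BINARY_OP // → 1 // 18 = 0. Stack: [0]
STORE_FAST u → u=0. Stack: []
LOAD_FAST_LOAD_FAST t,x → push 18,3. Stack: [18, 3]
BINARY_OP * → 18 * 3 = 54. Stack: [54]
STORE_FAST r → r=54. Stack: []
LOAD_FAST r → push 54. Stack: [54]
LOAD_CONST → push 4. Stack: [54, 4]
BINARY_OP * → 54 * 4 = 216. Stack: [216]
RETURN_VALUE → return 216.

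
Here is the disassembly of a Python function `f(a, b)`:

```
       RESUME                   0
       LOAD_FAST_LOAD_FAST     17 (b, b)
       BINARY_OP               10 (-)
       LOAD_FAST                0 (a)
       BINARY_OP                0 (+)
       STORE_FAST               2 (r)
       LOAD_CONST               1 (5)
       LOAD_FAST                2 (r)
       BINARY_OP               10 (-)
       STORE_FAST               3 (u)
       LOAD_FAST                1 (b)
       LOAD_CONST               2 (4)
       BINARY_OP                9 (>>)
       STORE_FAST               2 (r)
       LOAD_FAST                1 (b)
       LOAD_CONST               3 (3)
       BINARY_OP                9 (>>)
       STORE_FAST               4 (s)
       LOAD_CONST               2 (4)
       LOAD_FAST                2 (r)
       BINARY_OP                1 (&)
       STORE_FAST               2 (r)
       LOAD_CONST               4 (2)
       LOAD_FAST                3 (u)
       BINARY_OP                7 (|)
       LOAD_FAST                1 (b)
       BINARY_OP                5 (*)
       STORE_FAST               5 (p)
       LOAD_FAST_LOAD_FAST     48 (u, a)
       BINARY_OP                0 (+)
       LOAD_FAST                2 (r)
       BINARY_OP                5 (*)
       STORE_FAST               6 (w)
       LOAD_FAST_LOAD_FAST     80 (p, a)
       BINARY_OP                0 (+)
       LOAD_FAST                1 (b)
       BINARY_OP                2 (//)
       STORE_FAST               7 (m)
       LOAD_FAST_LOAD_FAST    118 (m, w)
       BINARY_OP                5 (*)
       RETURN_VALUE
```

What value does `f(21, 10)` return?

LOAD_FAST_LOAD_FAST b,b → push 10,10. Stack: [10, 10]
BINARY_OP - → 10 - 10 = 0. Stack: [0]
LOAD_FAST a → push 21. Stack: [0, 21]
BINARY_OP + → 0 + 21 = 21. Stack: [21]
STORE_FAST r → r=21. Stack: []
LOAD_CONST → push 5. Stack: [5]
LOAD_FAST r → push 21. Stack: [5, 21]
BINARY_OP - → 5 - 21 = -16. Stack: [-16]
STORE_FAST u → u=-16. Stack: []
LOAD_FAST b → push 10. Stack: [10]
LOAD_CONST → push 4. Stack: [10, 4]
BINARY_OP >> → 10 >> 4 = 0. Stack: [0]
STORE_FAST r → r=0. Stack: []
LOAD_FAST b → push 10. Stack: [10]
LOAD_CONST → push 3. Stack: [10, 3]
BINARY_OP >> → 10 >> 3 = 1. Stack: [1]
STORE_FAST s → s=1. Stack: []
LOAD_CONST → push 4. Stack: [4]
LOAD_FAST r → push 0. Stack: [4, 0]
BINARY_OP & → 4 & 0 = 0. Stack: [0]
STORE_FAST r → r=0. Stack: []
LOAD_CONST → push 2. Stack: [2]
LOAD_FAST u → push -16. Stack: [2, -16]
BINARY_OP | → 2 | -16 = -14. Stack: [-14]
LOAD_FAST b → push 10. Stack: [-14, 10]
BINARY_OP * → -14 * 10 = -140. Stack: [-140]
STORE_FAST p → p=-140. Stack: []
LOAD_FAST_LOAD_FAST u,a → push -16,21. Stack: [-16, 21]
BINARY_OP + → -16 + 21 = 5. Stack: [5]
LOAD_FAST r → push 0. Stack: [5, 0]
BINARY_OP * → 5 * 0 = 0. Stack: [0]
STORE_FAST w → w=0. Stack: []
LOAD_FAST_LOAD_FAST p,a → push -140,21. Stack: [-140, 21]
BINARY_OP + → -140 + 21 = -119. Stack: [-119]
LOAD_FAST b → push 10. Stack: [-119, 10]
BINARY_OP // → -119 // 10 = -12. Stack: [-12]
STORE_FAST m → m=-12. Stack: []
LOAD_FAST_LOAD_FAST m,w → push -12,0. Stack: [-12, 0]
BINARY_OP * → -12 * 0 = 0. Stack: [0]
RETURN_VALUE → return 0.

0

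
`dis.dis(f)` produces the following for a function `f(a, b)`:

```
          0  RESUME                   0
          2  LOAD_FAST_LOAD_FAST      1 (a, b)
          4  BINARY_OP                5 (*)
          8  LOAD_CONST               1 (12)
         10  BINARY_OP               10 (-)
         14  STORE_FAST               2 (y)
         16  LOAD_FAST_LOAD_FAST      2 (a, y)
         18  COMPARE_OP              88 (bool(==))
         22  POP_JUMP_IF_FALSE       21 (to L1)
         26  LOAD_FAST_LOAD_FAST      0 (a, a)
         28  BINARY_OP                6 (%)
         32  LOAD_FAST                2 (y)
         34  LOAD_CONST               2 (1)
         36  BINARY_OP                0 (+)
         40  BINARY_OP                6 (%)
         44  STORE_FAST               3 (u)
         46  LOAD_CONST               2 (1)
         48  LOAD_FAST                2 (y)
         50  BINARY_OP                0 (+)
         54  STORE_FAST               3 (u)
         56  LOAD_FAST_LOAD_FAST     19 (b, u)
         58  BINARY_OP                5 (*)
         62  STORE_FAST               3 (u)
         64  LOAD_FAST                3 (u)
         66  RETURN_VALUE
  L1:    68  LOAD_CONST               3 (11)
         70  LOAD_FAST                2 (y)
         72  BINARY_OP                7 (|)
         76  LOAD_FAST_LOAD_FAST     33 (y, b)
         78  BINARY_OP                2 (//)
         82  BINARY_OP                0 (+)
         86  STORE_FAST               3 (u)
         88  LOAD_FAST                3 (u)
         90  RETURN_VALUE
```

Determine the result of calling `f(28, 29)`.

LOAD_FAST_LOAD_FAST a,b → push 28,29. Stack: [28, 29]
BINARY_OP * → 28 * 29 = 812. Stack: [812]
LOAD_CONST → push 12. Stack: [812, 12]
BINARY_OP - → 812 - 12 = 800. Stack: [800]
STORE_FAST y → y=800. Stack: []
LOAD_FAST_LOAD_FAST a,y → push 28,800. Stack: [28, 800]
COMPARE_OP bool(==) → 28 vs 800 = False. Stack: [False]
POP_JUMP_IF_FALSE → pop False; jump. Stack: []
LOAD_CONST → push 11. Stack: [11]
LOAD_FAST y → push 800. Stack: [11, 800]
BINARY_OP | → 11 | 800 = 811. Stack: [811]
LOAD_FAST_LOAD_FAST y,b → push 800,29. Stack: [811, 800, 29]
BINARY_OP // → 800 // 29 = 27. Stack: [811, 27]
BINARY_OP + → 811 + 27 = 838. Stack: [838]
STORE_FAST u → u=838. Stack: []
LOAD_FAST u → push 838. Stack: [838]
RETURN_VALUE → return 838.

838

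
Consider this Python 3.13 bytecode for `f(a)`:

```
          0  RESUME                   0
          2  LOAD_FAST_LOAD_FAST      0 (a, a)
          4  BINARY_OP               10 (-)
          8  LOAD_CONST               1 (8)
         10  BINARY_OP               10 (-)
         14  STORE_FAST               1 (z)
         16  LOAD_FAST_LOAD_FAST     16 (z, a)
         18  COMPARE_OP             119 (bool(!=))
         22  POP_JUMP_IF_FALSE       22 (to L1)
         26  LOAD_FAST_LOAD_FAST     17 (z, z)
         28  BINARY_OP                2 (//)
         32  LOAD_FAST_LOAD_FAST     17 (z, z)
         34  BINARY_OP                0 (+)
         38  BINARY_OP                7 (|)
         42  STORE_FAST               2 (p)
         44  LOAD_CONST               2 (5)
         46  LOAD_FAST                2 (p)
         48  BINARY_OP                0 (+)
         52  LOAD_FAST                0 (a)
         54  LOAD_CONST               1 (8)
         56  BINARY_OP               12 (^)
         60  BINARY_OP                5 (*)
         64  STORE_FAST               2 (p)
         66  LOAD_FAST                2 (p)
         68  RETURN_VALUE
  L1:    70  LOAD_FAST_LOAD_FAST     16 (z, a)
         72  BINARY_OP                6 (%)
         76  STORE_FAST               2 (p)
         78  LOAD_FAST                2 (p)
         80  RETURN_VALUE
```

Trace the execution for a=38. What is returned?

-460

LOAD_FAST_LOAD_FAST a,a → push 38,38. Stack: [38, 38]
BINARY_OP - → 38 - 38 = 0. Stack: [0]
LOAD_CONST → push 8. Stack: [0, 8]
BINARY_OP - → 0 - 8 = -8. Stack: [-8]
STORE_FAST z → z=-8. Stack: []
LOAD_FAST_LOAD_FAST z,a → push -8,38. Stack: [-8, 38]
COMPARE_OP bool(!=) → -8 vs 38 = True. Stack: [True]
POP_JUMP_IF_FALSE → pop True; no jump. Stack: []
LOAD_FAST_LOAD_FAST z,z → push -8,-8. Stack: [-8, -8]
BINARY_OP // → -8 // -8 = 1. Stack: [1]
LOAD_FAST_LOAD_FAST z,z → push -8,-8. Stack: [1, -8, -8]
BINARY_OP + → -8 + -8 = -16. Stack: [1, -16]
BINARY_OP | → 1 | -16 = -15. Stack: [-15]
STORE_FAST p → p=-15. Stack: []
LOAD_CONST → push 5. Stack: [5]
LOAD_FAST p → push -15. Stack: [5, -15]
BINARY_OP + → 5 + -15 = -10. Stack: [-10]
LOAD_FAST a → push 38. Stack: [-10, 38]
LOAD_CONST → push 8. Stack: [-10, 38, 8]
BINARY_OP ^ → 38 ^ 8 = 46. Stack: [-10, 46]
BINARY_OP * → -10 * 46 = -460. Stack: [-460]
STORE_FAST p → p=-460. Stack: []
LOAD_FAST p → push -460. Stack: [-460]
RETURN_VALUE → return -460.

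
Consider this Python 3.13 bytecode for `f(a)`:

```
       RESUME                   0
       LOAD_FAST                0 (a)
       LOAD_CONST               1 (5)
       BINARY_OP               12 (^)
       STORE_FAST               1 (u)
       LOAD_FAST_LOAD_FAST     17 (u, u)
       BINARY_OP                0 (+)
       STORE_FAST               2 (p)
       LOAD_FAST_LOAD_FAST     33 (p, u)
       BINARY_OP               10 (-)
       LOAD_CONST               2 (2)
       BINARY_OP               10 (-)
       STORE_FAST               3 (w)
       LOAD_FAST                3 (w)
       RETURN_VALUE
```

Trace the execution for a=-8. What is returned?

LOAD_FAST a → push -8. Stack: [-8]
LOAD_CONST → push 5. Stack: [-8, 5]
BINARY_OP ^ → -8 ^ 5 = -3. Stack: [-3]
STORE_FAST u → u=-3. Stack: []
LOAD_FAST_LOAD_FAST u,u → push -3,-3. Stack: [-3, -3]
BINARY_OP + → -3 + -3 = -6. Stack: [-6]
STORE_FAST p → p=-6. Stack: []
LOAD_FAST_LOAD_FAST p,u → push -6,-3. Stack: [-6, -3]
BINARY_OP - → -6 - -3 = -3. Stack: [-3]
LOAD_CONST → push 2. Stack: [-3, 2]
BINARY_OP - → -3 - 2 = -5. Stack: [-5]
STORE_FAST w → w=-5. Stack: []
LOAD_FAST w → push -5. Stack: [-5]
RETURN_VALUE → return -5.

-5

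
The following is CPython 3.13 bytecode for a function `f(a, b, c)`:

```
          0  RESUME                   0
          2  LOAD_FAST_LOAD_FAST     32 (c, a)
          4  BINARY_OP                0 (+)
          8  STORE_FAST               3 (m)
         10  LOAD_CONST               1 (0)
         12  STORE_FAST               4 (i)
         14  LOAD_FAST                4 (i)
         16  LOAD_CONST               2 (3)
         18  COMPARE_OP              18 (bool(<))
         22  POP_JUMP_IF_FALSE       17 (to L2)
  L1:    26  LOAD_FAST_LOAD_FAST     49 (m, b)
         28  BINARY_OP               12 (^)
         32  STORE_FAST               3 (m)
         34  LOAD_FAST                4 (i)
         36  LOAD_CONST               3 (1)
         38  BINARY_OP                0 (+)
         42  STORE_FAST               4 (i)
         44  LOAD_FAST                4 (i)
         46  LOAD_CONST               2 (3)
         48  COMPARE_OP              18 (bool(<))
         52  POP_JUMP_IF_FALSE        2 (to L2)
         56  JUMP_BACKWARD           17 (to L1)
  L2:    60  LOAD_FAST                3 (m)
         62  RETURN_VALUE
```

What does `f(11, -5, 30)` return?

-46

LOAD_FAST_LOAD_FAST c,a → push 30,11. Stack: [30, 11]
BINARY_OP + → 30 + 11 = 41. Stack: [41]
STORE_FAST m → m=41. Stack: []
LOAD_CONST → push 0. Stack: [0]
STORE_FAST i → i=0. Stack: []
LOAD_FAST i → push 0. Stack: [0]
LOAD_CONST → push 3. Stack: [0, 3]
COMPARE_OP bool(<) → 0 vs 3 = True. Stack: [True]
POP_JUMP_IF_FALSE → pop True; no jump. Stack: []
LOAD_FAST_LOAD_FAST m,b → push 41,-5. Stack: [41, -5]
BINARY_OP ^ → 41 ^ -5 = -46. Stack: [-46]
STORE_FAST m → m=-46. Stack: []
LOAD_FAST i → push 0. Stack: [0]
LOAD_CONST → push 1. Stack: [0, 1]
BINARY_OP + → 0 + 1 = 1. Stack: [1]
STORE_FAST i → i=1. Stack: []
LOAD_FAST i → push 1. Stack: [1]
LOAD_CONST → push 3. Stack: [1, 3]
COMPARE_OP bool(<) → 1 vs 3 = True. Stack: [True]
POP_JUMP_IF_FALSE → pop True; no jump. Stack: []
LOAD_FAST_LOAD_FAST m,b → push -46,-5. Stack: [-46, -5]
BINARY_OP ^ → -46 ^ -5 = 41. Stack: [41]
STORE_FAST m → m=41. Stack: []
LOAD_FAST i → push 1. Stack: [1]
LOAD_CONST → push 1. Stack: [1, 1]
BINARY_OP + → 1 + 1 = 2. Stack: [2]
STORE_FAST i → i=2. Stack: []
LOAD_FAST i → push 2. Stack: [2]
LOAD_CONST → push 3. Stack: [2, 3]
COMPARE_OP bool(<) → 2 vs 3 = True. Stack: [True]
POP_JUMP_IF_FALSE → pop True; no jump. Stack: []
LOAD_FAST_LOAD_FAST m,b → push 41,-5. Stack: [41, -5]
BINARY_OP ^ → 41 ^ -5 = -46. Stack: [-46]
STORE_FAST m → m=-46. Stack: []
LOAD_FAST i → push 2. Stack: [2]
LOAD_CONST → push 1. Stack: [2, 1]
BINARY_OP + → 2 + 1 = 3. Stack: [3]
STORE_FAST i → i=3. Stack: []
LOAD_FAST i → push 3. Stack: [3]
LOAD_CONST → push 3. Stack: [3, 3]
COMPARE_OP bool(<) → 3 vs 3 = False. Stack: [False]
POP_JUMP_IF_FALSE → pop False; jump. Stack: []
LOAD_FAST m → push -46. Stack: [-46]
RETURN_VALUE → return -46.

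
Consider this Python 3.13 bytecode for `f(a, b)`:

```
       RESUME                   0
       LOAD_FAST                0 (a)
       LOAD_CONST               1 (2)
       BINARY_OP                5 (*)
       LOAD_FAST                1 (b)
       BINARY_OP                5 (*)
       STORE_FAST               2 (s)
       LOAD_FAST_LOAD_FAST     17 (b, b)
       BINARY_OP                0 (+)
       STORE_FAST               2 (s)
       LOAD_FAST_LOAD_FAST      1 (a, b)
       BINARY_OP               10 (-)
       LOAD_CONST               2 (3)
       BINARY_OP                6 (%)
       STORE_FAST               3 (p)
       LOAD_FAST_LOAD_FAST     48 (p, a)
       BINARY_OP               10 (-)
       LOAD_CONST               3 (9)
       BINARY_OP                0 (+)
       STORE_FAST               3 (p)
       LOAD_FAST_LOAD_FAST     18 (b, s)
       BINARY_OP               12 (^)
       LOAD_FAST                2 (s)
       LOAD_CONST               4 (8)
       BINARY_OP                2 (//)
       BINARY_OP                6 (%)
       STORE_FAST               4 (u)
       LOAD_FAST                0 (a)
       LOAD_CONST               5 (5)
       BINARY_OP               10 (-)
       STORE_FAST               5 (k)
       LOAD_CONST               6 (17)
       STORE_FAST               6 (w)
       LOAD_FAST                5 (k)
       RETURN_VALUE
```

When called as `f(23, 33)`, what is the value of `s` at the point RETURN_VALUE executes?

LOAD_FAST a → push 23. Stack: [23]
LOAD_CONST → push 2. Stack: [23, 2]
BINARY_OP * → 23 * 2 = 46. Stack: [46]
LOAD_FAST b → push 33. Stack: [46, 33]
BINARY_OP * → 46 * 33 = 1518. Stack: [1518]
STORE_FAST s → s=1518. Stack: []
LOAD_FAST_LOAD_FAST b,b → push 33,33. Stack: [33, 33]
BINARY_OP + → 33 + 33 = 66. Stack: [66]
STORE_FAST s → s=66. Stack: []
LOAD_FAST_LOAD_FAST a,b → push 23,33. Stack: [23, 33]
BINARY_OP - → 23 - 33 = -10. Stack: [-10]
LOAD_CONST → push 3. Stack: [-10, 3]
BINARY_OP % → -10 % 3 = 2. Stack: [2]
STORE_FAST p → p=2. Stack: []
LOAD_FAST_LOAD_FAST p,a → push 2,23. Stack: [2, 23]
BINARY_OP - → 2 - 23 = -21. Stack: [-21]
LOAD_CONST → push 9. Stack: [-21, 9]
BINARY_OP + → -21 + 9 = -12. Stack: [-12]
STORE_FAST p → p=-12. Stack: []
LOAD_FAST_LOAD_FAST b,s → push 33,66. Stack: [33, 66]
BINARY_OP ^ → 33 ^ 66 = 99. Stack: [99]
LOAD_FAST s → push 66. Stack: [99, 66]
LOAD_CONST → push 8. Stack: [99, 66, 8]
BINARY_OP // → 66 // 8 = 8. Stack: [99, 8]
BINARY_OP % → 99 % 8 = 3. Stack: [3]
STORE_FAST u → u=3. Stack: []
LOAD_FAST a → push 23. Stack: [23]
LOAD_CONST → push 5. Stack: [23, 5]
BINARY_OP - → 23 - 5 = 18. Stack: [18]
STORE_FAST k → k=18. Stack: []
LOAD_CONST → push 17. Stack: [17]
STORE_FAST w → w=17. Stack: []
LOAD_FAST k → push 18. Stack: [18]
RETURN_VALUE → return 18.

66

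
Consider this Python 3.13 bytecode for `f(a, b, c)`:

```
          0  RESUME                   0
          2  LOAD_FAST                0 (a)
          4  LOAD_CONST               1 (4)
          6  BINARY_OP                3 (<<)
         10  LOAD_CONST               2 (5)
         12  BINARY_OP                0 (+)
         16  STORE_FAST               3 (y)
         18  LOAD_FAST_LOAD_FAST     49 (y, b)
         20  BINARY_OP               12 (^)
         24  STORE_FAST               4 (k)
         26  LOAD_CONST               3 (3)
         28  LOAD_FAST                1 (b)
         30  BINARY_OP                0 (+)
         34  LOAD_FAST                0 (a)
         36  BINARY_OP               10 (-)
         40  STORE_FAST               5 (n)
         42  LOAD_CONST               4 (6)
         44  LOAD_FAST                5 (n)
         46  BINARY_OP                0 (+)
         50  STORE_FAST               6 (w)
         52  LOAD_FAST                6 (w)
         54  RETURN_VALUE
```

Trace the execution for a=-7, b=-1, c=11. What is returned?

LOAD_FAST a → push -7. Stack: [-7]
LOAD_CONST → push 4. Stack: [-7, 4]
BINARY_OP << → -7 << 4 = -112. Stack: [-112]
LOAD_CONST → push 5. Stack: [-112, 5]
BINARY_OP + → -112 + 5 = -107. Stack: [-107]
STORE_FAST y → y=-107. Stack: []
LOAD_FAST_LOAD_FAST y,b → push -107,-1. Stack: [-107, -1]
BINARY_OP ^ → -107 ^ -1 = 106. Stack: [106]
STORE_FAST k → k=106. Stack: []
LOAD_CONST → push 3. Stack: [3]
LOAD_FAST b → push -1. Stack: [3, -1]
BINARY_OP + → 3 + -1 = 2. Stack: [2]
LOAD_FAST a → push -7. Stack: [2, -7]
BINARY_OP - → 2 - -7 = 9. Stack: [9]
STORE_FAST n → n=9. Stack: []
LOAD_CONST → push 6. Stack: [6]
LOAD_FAST n → push 9. Stack: [6, 9]
BINARY_OP + → 6 + 9 = 15. Stack: [15]
STORE_FAST w → w=15. Stack: []
LOAD_FAST w → push 15. Stack: [15]
RETURN_VALUE → return 15.

15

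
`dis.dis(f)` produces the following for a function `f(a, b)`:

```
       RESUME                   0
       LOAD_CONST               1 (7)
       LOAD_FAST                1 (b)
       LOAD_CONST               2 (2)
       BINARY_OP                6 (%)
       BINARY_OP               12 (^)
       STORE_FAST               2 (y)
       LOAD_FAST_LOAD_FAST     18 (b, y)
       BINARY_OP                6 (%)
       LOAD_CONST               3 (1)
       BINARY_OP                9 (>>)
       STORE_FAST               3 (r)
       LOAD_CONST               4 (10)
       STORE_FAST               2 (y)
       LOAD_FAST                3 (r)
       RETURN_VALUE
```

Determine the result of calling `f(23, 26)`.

LOAD_CONST → push 7. Stack: [7]
LOAD_FAST b → push 26. Stack: [7, 26]
LOAD_CONST → push 2. Stack: [7, 26, 2]
BINARY_OP % → 26 % 2 = 0. Stack: [7, 0]
BINARY_OP ^ → 7 ^ 0 = 7. Stack: [7]
STORE_FAST y → y=7. Stack: []
LOAD_FAST_LOAD_FAST b,y → push 26,7. Stack: [26, 7]
BINARY_OP % → 26 % 7 = 5. Stack: [5]
LOAD_CONST → push 1. Stack: [5, 1]
BINARY_OP >> → 5 >> 1 = 2. Stack: [2]
STORE_FAST r → r=2. Stack: []
LOAD_CONST → push 10. Stack: [10]
STORE_FAST y → y=10. Stack: []
LOAD_FAST r → push 2. Stack: [2]
RETURN_VALUE → return 2.

2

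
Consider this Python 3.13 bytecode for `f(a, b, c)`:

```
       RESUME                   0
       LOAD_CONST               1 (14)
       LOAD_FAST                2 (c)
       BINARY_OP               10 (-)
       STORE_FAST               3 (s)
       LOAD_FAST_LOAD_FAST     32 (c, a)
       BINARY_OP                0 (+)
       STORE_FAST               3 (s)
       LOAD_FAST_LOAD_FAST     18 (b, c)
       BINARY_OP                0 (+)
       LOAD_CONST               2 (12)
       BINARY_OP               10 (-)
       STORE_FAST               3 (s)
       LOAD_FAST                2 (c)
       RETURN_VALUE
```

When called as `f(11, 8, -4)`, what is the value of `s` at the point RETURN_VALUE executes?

-8

LOAD_CONST → push 14. Stack: [14]
LOAD_FAST c → push -4. Stack: [14, -4]
BINARY_OP - → 14 - -4 = 18. Stack: [18]
STORE_FAST s → s=18. Stack: []
LOAD_FAST_LOAD_FAST c,a → push -4,11. Stack: [-4, 11]
BINARY_OP + → -4 + 11 = 7. Stack: [7]
STORE_FAST s → s=7. Stack: []
LOAD_FAST_LOAD_FAST b,c → push 8,-4. Stack: [8, -4]
BINARY_OP + → 8 + -4 = 4. Stack: [4]
LOAD_CONST → push 12. Stack: [4, 12]
BINARY_OP - → 4 - 12 = -8. Stack: [-8]
STORE_FAST s → s=-8. Stack: []
LOAD_FAST c → push -4. Stack: [-4]
RETURN_VALUE → return -4.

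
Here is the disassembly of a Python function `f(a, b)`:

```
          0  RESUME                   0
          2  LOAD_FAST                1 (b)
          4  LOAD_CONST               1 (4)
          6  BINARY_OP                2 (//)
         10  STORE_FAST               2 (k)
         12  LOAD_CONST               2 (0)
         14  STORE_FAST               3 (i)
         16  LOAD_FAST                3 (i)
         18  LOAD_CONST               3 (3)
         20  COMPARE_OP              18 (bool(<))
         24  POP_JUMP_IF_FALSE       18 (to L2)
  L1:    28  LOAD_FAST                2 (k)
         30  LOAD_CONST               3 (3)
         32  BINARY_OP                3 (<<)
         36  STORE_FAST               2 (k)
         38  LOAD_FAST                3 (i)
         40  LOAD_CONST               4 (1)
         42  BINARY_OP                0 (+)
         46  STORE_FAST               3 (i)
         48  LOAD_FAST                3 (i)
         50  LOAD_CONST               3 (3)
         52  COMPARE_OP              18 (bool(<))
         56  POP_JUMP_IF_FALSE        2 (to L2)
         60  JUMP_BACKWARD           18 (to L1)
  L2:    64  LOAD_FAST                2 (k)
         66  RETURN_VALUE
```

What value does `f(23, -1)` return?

LOAD_FAST b → push -1. Stack: [-1]
LOAD_CONST → push 4. Stack: [-1, 4]
BINARY_OP // → -1 // 4 = -1. Stack: [-1]
STORE_FAST k → k=-1. Stack: []
LOAD_CONST → push 0. Stack: [0]
STORE_FAST i → i=0. Stack: []
LOAD_FAST i → push 0. Stack: [0]
LOAD_CONST → push 3. Stack: [0, 3]
COMPARE_OP bool(<) → 0 vs 3 = True. Stack: [True]
POP_JUMP_IF_FALSE → pop True; no jump. Stack: []
LOAD_FAST k → push -1. Stack: [-1]
LOAD_CONST → push 3. Stack: [-1, 3]
BINARY_OP << → -1 << 3 = -8. Stack: [-8]
STORE_FAST k → k=-8. Stack: []
LOAD_FAST i → push 0. Stack: [0]
LOAD_CONST → push 1. Stack: [0, 1]
BINARY_OP + → 0 + 1 = 1. Stack: [1]
STORE_FAST i → i=1. Stack: []
LOAD_FAST i → push 1. Stack: [1]
LOAD_CONST → push 3. Stack: [1, 3]
COMPARE_OP bool(<) → 1 vs 3 = True. Stack: [True]
POP_JUMP_IF_FALSE → pop True; no jump. Stack: []
LOAD_FAST k → push -8. Stack: [-8]
LOAD_CONST → push 3. Stack: [-8, 3]
BINARY_OP << → -8 << 3 = -64. Stack: [-64]
STORE_FAST k → k=-64. Stack: []
LOAD_FAST i → push 1. Stack: [1]
LOAD_CONST → push 1. Stack: [1, 1]
BINARY_OP + → 1 + 1 = 2. Stack: [2]
STORE_FAST i → i=2. Stack: []
LOAD_FAST i → push 2. Stack: [2]
LOAD_CONST → push 3. Stack: [2, 3]
COMPARE_OP bool(<) → 2 vs 3 = True. Stack: [True]
POP_JUMP_IF_FALSE → pop True; no jump. Stack: []
LOAD_FAST k → push -64. Stack: [-64]
LOAD_CONST → push 3. Stack: [-64, 3]
BINARY_OP << → -64 << 3 = -512. Stack: [-512]
STORE_FAST k → k=-512. Stack: []
LOAD_FAST i → push 2. Stack: [2]
LOAD_CONST → push 1. Stack: [2, 1]
BINARY_OP + → 2 + 1 = 3. Stack: [3]
STORE_FAST i → i=3. Stack: []
LOAD_FAST i → push 3. Stack: [3]
LOAD_CONST → push 3. Stack: [3, 3]
COMPARE_OP bool(<) → 3 vs 3 = False. Stack: [False]
POP_JUMP_IF_FALSE → pop False; jump. Stack: []
LOAD_FAST k → push -512. Stack: [-512]
RETURN_VALUE → return -512.

-512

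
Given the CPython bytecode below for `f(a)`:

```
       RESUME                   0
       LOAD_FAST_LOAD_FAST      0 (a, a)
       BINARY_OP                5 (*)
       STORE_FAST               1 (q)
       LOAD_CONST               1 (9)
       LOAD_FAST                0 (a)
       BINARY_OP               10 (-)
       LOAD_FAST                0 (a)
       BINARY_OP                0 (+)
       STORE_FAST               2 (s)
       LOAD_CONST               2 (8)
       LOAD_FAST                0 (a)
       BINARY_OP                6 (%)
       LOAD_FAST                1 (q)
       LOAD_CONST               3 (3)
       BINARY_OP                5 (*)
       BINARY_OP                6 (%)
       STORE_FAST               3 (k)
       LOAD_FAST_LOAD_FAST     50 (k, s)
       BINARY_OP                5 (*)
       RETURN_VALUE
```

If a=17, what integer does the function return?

72

LOAD_FAST_LOAD_FAST a,a → push 17,17. Stack: [17, 17]
BINARY_OP * → 17 * 17 = 289. Stack: [289]
STORE_FAST q → q=289. Stack: []
LOAD_CONST → push 9. Stack: [9]
LOAD_FAST a → push 17. Stack: [9, 17]
BINARY_OP - → 9 - 17 = -8. Stack: [-8]
LOAD_FAST a → push 17. Stack: [-8, 17]
BINARY_OP + → -8 + 17 = 9. Stack: [9]
STORE_FAST s → s=9. Stack: []
LOAD_CONST → push 8. Stack: [8]
LOAD_FAST a → push 17. Stack: [8, 17]
BINARY_OP % → 8 % 17 = 8. Stack: [8]
LOAD_FAST q → push 289. Stack: [8, 289]
LOAD_CONST → push 3. Stack: [8, 289, 3]
BINARY_OP * → 289 * 3 = 867. Stack: [8, 867]
BINARY_OP % → 8 % 867 = 8. Stack: [8]
STORE_FAST k → k=8. Stack: []
LOAD_FAST_LOAD_FAST k,s → push 8,9. Stack: [8, 9]
BINARY_OP * → 8 * 9 = 72. Stack: [72]
RETURN_VALUE → return 72.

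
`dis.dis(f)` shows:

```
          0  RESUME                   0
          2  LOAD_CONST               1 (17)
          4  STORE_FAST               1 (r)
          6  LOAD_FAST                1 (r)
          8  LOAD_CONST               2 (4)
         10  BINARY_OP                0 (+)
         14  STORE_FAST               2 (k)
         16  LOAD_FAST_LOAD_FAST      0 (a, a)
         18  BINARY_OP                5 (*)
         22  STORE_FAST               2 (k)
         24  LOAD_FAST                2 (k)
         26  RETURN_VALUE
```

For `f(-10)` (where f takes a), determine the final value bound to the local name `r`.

LOAD_CONST → push 17. Stack: [17]
STORE_FAST r → r=17. Stack: []
LOAD_FAST r → push 17. Stack: [17]
LOAD_CONST → push 4. Stack: [17, 4]
BINARY_OP + → 17 + 4 = 21. Stack: [21]
STORE_FAST k → k=21. Stack: []
LOAD_FAST_LOAD_FAST a,a → push -10,-10. Stack: [-10, -10]
BINARY_OP * → -10 * -10 = 100. Stack: [100]
STORE_FAST k → k=100. Stack: []
LOAD_FAST k → push 100. Stack: [100]
RETURN_VALUE → return 100.

17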